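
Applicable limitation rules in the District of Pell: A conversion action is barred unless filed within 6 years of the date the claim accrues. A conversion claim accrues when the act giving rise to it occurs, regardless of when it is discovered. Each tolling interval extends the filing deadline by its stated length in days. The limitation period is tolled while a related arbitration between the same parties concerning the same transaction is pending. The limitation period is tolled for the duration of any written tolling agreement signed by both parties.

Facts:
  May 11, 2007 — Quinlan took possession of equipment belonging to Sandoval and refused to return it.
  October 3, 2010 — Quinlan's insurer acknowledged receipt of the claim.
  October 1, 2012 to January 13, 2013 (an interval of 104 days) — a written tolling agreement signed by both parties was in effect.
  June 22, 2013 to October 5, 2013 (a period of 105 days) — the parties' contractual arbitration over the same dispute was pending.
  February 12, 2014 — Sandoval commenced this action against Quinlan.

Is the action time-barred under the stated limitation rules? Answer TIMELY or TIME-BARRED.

The limitation period began to run on May 11, 2007.
The untolled deadline — 6 years after May 11, 2007 — is May 11, 2013.
The period was tolled for 104 days by the written tolling agreement (October 1, 2012 to January 13, 2013), pushing the deadline to August 23, 2013.
Because the pending related arbitration ran from June 22, 2013 to October 5, 2013, the deadline is extended by 105 days to December 6, 2013.
None of the other events listed affects the running of the period under the stated rules.
The February 12, 2014 filing falls after the December 6, 2013 deadline; the claim is time-barred.

TIME-BARRED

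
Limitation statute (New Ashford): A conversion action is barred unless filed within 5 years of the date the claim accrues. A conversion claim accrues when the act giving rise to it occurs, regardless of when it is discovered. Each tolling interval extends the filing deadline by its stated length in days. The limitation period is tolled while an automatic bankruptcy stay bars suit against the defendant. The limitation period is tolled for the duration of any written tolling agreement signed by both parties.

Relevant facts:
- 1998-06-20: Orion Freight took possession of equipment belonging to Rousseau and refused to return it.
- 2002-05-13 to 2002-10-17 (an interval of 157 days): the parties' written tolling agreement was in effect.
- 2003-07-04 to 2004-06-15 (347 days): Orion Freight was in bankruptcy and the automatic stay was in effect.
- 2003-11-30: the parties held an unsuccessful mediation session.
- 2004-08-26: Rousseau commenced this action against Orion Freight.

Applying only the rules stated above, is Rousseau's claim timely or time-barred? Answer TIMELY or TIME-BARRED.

The claim accrued on 1998-06-20, the date of the act.
Adding the 5 years base period to 1998-06-20 gives a deadline of 2003-06-20, before any tolling.
The written tolling agreement from 2002-05-13 to 2002-10-17 tolled the period for 157 days, extending the deadline to 2003-11-24.
The automatic bankruptcy stay from 2003-07-04 to 2004-06-15 tolled the period for 347 days, extending the deadline to 2004-11-05.
Nothing else in the chronology tolls or restarts the period.
Filing on 2004-08-26 beat the 2004-11-05 deadline — the action is timely.

TIMELY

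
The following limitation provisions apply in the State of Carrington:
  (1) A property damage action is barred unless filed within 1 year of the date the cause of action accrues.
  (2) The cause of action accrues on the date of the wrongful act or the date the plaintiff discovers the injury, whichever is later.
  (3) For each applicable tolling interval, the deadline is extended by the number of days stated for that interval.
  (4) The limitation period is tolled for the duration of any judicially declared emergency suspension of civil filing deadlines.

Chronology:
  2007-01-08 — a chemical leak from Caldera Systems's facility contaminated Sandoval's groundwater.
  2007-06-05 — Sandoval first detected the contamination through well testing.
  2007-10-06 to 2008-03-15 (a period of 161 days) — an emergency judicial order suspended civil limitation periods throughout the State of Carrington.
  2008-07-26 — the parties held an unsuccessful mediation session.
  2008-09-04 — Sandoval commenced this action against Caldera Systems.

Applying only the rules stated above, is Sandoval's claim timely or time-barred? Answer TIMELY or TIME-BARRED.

TIMELY

Taking the later of the act (2007-01-08) and discovery (2007-06-05), the claim accrued on 2007-06-05.
The untolled deadline — 1 year after 2007-06-05 — is 2008-06-05.
The emergency suspension of filing deadlines from 2007-10-06 to 2008-03-15 tolled the period for 161 days, extending the deadline to 2008-11-13.
The other events in the timeline have no effect on the limitation period under the stated rules.
Sandoval filed on 2008-09-04, before the 2008-11-13 deadline, so the action is timely.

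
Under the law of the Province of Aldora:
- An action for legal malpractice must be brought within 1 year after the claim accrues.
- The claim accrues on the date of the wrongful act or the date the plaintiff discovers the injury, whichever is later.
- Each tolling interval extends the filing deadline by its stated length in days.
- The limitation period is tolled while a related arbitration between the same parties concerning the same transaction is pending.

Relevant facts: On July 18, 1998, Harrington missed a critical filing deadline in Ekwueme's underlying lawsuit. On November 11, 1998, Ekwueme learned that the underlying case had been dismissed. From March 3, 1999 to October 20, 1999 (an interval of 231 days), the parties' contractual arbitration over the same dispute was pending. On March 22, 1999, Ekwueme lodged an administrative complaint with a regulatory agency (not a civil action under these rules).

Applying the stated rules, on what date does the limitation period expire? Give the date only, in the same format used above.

June 29, 2000

Taking the later of the act (July 18, 1998) and discovery (November 11, 1998), the claim accrued on November 11, 1998.
The untolled deadline — 1 year after November 11, 1998 — is November 11, 1999.
Because the pending related arbitration ran from March 3, 1999 to October 20, 1999, the deadline is extended by 231 days to June 29, 2000.
The other events in the timeline have no effect on the limitation period under the stated rules.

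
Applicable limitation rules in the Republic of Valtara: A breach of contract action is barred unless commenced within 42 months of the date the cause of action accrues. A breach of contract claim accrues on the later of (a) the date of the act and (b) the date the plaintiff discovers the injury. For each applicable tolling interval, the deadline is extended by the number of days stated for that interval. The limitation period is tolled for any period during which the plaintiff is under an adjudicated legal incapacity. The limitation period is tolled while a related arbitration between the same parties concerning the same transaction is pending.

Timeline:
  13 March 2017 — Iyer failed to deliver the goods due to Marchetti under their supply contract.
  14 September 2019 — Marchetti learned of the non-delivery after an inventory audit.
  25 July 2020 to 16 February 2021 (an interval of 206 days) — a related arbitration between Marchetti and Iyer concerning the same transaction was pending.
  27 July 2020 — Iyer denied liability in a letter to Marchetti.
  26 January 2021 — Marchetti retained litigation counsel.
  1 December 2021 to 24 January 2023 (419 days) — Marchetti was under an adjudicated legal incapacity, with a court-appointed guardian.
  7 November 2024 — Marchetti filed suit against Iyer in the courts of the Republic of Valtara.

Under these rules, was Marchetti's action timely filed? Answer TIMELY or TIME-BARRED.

Taking the later of the act (13 March 2017) and discovery (14 September 2019), the claim accrued on 14 September 2019.
42 months from 14 September 2019 is 14 March 2023.
The period was tolled for 206 days by the pending related arbitration (25 July 2020 to 16 February 2021), pushing the deadline to 6 October 2023.
The period was tolled for 419 days by the plaintiff's legal incapacity (1 December 2021 to 24 January 2023), pushing the deadline to 28 November 2024.
None of the other events listed affects the running of the period under the stated rules.
Filing on 7 November 2024 beat the 28 November 2024 deadline — the action is timely.

TIMELY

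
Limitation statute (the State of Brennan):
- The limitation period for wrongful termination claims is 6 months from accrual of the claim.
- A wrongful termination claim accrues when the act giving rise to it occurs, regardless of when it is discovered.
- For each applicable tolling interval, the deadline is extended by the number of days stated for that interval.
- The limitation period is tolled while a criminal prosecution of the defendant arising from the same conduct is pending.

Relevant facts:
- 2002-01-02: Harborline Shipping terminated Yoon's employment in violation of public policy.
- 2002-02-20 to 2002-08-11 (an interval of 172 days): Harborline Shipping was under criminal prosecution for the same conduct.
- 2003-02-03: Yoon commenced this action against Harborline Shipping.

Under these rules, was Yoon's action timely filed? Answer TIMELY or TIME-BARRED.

TIME-BARRED

The claim accrued on 2002-01-02, the date of the act.
6 months from 2002-01-02 is 2002-07-02.
The period was tolled for 172 days by the pending criminal prosecution (2002-02-20 to 2002-08-11), pushing the deadline to 2002-12-21.
The 2003-02-03 filing falls after the 2002-12-21 deadline; the claim is time-barred.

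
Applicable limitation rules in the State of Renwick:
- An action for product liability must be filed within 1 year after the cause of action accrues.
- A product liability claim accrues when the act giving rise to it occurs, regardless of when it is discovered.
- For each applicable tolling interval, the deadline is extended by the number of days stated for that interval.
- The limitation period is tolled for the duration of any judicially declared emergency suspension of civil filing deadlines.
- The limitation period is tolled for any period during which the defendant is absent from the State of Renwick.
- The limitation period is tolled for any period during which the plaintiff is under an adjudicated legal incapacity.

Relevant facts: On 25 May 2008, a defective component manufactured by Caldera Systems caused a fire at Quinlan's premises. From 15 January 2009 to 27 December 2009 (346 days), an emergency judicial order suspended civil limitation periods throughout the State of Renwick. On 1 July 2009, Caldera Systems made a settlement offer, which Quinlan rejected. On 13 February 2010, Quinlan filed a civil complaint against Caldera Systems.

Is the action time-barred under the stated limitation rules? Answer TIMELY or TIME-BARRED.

TIMELY

The limitation period began to run on 25 May 2008.
The untolled deadline — 1 year after 25 May 2008 — is 25 May 2009.
The period was tolled for 346 days by the emergency suspension of filing deadlines (15 January 2009 to 27 December 2009), pushing the deadline to 6 May 2010.
None of the other events listed affects the running of the period under the stated rules.
The 13 February 2010 filing precedes the 6 May 2010 deadline; the claim is timely.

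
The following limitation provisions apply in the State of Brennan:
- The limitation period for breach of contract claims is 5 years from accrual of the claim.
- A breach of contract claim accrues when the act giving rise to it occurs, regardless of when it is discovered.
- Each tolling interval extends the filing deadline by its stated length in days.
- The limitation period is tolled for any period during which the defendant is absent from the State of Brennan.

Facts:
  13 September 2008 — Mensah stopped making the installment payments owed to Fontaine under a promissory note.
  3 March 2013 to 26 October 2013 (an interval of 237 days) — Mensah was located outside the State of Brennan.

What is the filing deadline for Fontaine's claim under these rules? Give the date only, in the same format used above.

8 May 2014

The claim accrued on 13 September 2008, the date of the act.
The untolled deadline — 5 years after 13 September 2008 — is 13 September 2013.
Because the defendant's absence from the jurisdiction ran from 3 March 2013 to 26 October 2013, the deadline is extended by 237 days to 8 May 2014.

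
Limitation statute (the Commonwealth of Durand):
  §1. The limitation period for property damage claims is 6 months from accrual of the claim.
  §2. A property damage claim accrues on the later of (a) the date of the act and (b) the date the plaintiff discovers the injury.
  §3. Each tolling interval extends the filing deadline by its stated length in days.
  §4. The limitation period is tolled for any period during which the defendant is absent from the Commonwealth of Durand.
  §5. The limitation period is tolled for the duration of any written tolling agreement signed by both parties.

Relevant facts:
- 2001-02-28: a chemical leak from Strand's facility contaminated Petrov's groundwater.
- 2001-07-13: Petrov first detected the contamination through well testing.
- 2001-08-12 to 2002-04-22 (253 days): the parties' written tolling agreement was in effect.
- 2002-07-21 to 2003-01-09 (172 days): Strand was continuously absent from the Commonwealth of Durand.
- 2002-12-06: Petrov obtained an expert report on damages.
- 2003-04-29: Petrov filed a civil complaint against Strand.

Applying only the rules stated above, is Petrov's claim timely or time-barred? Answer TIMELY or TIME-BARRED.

Taking the later of the act (2001-02-28) and discovery (2001-07-13), the claim accrued on 2001-07-13.
Adding the 6 months base period to 2001-07-13 gives a deadline of 2002-01-13, before any tolling.
The period was tolled for 253 days by the written tolling agreement (2001-08-12 to 2002-04-22), pushing the deadline to 2002-09-23.
Because the defendant's absence from the jurisdiction ran from 2002-07-21 to 2003-01-09, the deadline is extended by 172 days to 2003-03-14.
The other events in the timeline have no effect on the limitation period under the stated rules.
Petrov filed on 2003-04-29, after the 2003-03-14 deadline, so the action is time-barred.

TIME-BARRED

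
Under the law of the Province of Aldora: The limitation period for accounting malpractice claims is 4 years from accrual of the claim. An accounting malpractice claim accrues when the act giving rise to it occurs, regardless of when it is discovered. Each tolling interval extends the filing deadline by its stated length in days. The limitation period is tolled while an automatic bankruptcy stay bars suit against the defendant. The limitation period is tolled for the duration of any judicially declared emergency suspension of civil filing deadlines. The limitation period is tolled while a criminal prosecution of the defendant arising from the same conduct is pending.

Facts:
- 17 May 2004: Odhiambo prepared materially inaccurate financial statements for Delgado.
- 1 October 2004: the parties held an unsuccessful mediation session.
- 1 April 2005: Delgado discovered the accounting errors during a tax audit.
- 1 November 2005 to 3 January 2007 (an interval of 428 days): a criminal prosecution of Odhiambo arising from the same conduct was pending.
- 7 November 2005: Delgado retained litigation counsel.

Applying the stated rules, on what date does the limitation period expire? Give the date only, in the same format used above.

19 July 2009

Because the rule ties accrual to occurrence, the claim accrued on 17 May 2004, not on the 1 April 2005 discovery date.
4 years from 17 May 2004 is 17 May 2008.
Because the pending criminal prosecution ran from 1 November 2005 to 3 January 2007, the deadline is extended by 428 days to 19 July 2009.
The other events in the timeline have no effect on the limitation period under the stated rules.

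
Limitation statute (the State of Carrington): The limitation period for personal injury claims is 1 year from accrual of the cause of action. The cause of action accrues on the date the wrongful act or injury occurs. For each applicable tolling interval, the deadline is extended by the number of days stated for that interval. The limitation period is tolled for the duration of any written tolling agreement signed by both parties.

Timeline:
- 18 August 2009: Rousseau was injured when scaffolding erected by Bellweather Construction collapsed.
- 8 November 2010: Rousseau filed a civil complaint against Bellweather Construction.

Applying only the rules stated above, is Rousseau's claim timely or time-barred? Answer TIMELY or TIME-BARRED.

The cause of action accrued on 18 August 2009, the date of the act.
Adding the 1 year base period to 18 August 2009 gives a deadline of 18 August 2010, before any tolling.
The 8 November 2010 filing falls after the 18 August 2010 deadline; the claim is time-barred.

TIME-BARRED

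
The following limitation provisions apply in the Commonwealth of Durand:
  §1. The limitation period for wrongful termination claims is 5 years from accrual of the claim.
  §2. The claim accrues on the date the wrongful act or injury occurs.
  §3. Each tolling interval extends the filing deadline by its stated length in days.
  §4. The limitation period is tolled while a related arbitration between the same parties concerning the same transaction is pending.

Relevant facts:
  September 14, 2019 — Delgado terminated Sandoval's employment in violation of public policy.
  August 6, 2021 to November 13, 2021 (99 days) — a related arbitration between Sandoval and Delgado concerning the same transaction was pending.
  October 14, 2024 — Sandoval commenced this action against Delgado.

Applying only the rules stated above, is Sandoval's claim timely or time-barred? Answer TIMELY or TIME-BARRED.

The limitation period began to run on September 14, 2019.
Adding the 5 years base period to September 14, 2019 gives a deadline of September 14, 2024, before any tolling.
The period was tolled for 99 days by the pending related arbitration (August 6, 2021 to November 13, 2021), pushing the deadline to December 22, 2024.
The October 14, 2024 filing precedes the December 22, 2024 deadline; the claim is timely.

TIMELY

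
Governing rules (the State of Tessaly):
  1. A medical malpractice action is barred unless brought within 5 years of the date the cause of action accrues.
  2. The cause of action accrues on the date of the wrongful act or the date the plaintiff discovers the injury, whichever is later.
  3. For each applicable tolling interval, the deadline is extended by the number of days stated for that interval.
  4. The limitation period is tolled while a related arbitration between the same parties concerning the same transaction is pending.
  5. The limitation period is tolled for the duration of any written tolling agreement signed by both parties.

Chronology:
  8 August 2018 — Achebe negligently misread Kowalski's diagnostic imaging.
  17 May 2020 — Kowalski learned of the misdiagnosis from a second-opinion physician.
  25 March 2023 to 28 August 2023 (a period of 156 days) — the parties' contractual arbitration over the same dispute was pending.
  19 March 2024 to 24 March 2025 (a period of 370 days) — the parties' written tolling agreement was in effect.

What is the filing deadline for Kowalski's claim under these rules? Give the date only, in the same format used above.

Taking the later of the act (8 August 2018) and discovery (17 May 2020), the claim accrued on 17 May 2020.
5 years from 17 May 2020 is 17 May 2025.
The pending related arbitration from 25 March 2023 to 28 August 2023 tolled the period for 156 days, extending the deadline to 20 October 2025.
The written tolling agreement from 19 March 2024 to 24 March 2025 tolled the period for 370 days, extending the deadline to 25 October 2026.

25 October 2026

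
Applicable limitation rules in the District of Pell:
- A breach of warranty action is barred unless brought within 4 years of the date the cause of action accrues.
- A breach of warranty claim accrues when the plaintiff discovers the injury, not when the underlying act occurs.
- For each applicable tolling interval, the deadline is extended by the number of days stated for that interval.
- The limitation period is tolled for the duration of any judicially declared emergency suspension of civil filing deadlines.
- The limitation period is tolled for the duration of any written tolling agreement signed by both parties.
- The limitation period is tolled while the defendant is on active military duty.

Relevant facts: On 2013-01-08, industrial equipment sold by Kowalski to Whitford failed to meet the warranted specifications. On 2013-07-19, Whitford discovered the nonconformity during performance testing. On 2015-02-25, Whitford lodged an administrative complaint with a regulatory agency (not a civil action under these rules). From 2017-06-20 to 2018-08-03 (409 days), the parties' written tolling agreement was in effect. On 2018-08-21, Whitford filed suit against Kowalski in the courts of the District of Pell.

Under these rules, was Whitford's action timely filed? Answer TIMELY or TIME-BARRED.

TIMELY

The claim did not accrue until Whitford discovered the injury on 2013-07-19; the 2013-01-08 act date does not start the clock under the stated rule.
4 years from 2013-07-19 is 2017-07-19.
The written tolling agreement from 2017-06-20 to 2018-08-03 tolled the period for 409 days, extending the deadline to 2018-09-01.
The other events in the timeline have no effect on the limitation period under the stated rules.
Filing on 2018-08-21 beat the 2018-09-01 deadline — the action is timely.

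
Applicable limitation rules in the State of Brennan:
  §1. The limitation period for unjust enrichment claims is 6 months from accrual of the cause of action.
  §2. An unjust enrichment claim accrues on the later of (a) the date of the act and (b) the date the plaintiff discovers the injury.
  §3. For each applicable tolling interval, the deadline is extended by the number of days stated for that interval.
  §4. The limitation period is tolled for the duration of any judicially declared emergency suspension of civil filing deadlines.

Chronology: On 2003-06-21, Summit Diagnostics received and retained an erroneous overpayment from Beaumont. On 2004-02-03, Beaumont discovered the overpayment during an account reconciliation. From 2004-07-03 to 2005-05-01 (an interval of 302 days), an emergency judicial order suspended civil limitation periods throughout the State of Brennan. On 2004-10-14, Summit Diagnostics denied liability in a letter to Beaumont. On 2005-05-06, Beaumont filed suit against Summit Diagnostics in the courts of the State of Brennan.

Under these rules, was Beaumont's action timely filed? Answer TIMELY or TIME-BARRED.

TIMELY

Taking the later of the act (2003-06-21) and discovery (2004-02-03), the claim accrued on 2004-02-03.
Adding the 6 months base period to 2004-02-03 gives a deadline of 2004-08-03, before any tolling.
The emergency suspension of filing deadlines from 2004-07-03 to 2005-05-01 tolled the period for 302 days, extending the deadline to 2005-06-01.
The other events in the timeline have no effect on the limitation period under the stated rules.
Filing on 2005-05-06 beat the 2005-06-01 deadline — the action is timely.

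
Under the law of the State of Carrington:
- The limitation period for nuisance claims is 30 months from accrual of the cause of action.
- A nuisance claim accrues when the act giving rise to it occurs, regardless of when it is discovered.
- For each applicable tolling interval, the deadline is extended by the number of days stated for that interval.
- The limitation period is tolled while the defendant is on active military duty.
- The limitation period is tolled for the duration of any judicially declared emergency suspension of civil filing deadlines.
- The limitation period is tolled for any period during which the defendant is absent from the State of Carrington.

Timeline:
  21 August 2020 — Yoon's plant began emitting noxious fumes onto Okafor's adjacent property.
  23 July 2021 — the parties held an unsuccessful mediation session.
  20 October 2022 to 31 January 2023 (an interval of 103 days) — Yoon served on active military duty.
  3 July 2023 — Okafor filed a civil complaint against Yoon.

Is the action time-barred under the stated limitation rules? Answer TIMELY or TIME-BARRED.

The claim accrued on 21 August 2020, when the wrongful act occurred.
30 months from 21 August 2020 is 21 February 2023.
The period was tolled for 103 days by the defendant's active military service (20 October 2022 to 31 January 2023), pushing the deadline to 4 June 2023.
None of the other events listed affects the running of the period under the stated rules.
Okafor filed on 3 July 2023, after the 4 June 2023 deadline, so the action is time-barred.

TIME-BARRED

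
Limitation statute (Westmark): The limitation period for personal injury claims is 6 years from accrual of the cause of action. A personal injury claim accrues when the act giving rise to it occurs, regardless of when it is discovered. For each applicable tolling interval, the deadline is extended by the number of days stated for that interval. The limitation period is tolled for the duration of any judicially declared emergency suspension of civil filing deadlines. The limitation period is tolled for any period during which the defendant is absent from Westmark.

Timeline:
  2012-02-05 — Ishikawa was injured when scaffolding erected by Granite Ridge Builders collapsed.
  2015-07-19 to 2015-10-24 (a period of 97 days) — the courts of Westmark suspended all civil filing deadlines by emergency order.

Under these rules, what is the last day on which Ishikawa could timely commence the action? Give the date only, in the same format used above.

2018-05-13

The cause of action accrued on 2012-02-05, the date of the act.
Adding the 6 years base period to 2012-02-05 gives a deadline of 2018-02-05, before any tolling.
The emergency suspension of filing deadlines from 2015-07-19 to 2015-10-24 tolled the period for 97 days, extending the deadline to 2018-05-13.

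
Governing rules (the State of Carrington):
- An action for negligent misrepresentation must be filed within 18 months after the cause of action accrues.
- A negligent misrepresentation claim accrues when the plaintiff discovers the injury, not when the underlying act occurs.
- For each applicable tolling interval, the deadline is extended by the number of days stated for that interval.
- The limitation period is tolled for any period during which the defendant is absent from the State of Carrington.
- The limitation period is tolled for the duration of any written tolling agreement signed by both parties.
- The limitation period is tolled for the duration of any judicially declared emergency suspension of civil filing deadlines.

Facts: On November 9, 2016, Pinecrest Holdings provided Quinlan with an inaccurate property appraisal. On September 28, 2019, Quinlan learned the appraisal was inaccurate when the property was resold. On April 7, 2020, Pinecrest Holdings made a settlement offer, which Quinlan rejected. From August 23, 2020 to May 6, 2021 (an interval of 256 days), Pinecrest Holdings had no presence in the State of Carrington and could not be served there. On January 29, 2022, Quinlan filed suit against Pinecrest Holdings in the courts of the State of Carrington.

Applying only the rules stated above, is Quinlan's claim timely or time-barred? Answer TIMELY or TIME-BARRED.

The claim did not accrue until Quinlan discovered the injury on September 28, 2019; the November 9, 2016 act date does not start the clock under the stated rule.
18 months from September 28, 2019 is March 28, 2021.
The period was tolled for 256 days by the defendant's absence from the jurisdiction (August 23, 2020 to May 6, 2021), pushing the deadline to December 9, 2021.
The other events in the timeline have no effect on the limitation period under the stated rules.
The January 29, 2022 filing falls after the December 9, 2021 deadline; the claim is time-barred.

TIME-BARRED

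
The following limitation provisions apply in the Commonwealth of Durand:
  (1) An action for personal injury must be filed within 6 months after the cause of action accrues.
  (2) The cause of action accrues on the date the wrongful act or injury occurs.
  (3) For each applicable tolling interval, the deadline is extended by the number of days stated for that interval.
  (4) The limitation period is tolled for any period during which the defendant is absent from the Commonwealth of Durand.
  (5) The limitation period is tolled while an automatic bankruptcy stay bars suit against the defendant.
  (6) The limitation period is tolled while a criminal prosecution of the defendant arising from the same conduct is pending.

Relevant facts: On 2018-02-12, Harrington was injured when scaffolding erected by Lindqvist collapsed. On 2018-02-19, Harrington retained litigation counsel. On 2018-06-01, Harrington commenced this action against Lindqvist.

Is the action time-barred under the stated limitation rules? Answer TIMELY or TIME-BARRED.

TIMELY

The cause of action accrued on 2018-02-12, the date of the act.
The untolled deadline — 6 months after 2018-02-12 — is 2018-08-12.
The other events in the timeline have no effect on the limitation period under the stated rules.
Harrington filed on 2018-06-01, before the 2018-08-12 deadline, so the action is timely.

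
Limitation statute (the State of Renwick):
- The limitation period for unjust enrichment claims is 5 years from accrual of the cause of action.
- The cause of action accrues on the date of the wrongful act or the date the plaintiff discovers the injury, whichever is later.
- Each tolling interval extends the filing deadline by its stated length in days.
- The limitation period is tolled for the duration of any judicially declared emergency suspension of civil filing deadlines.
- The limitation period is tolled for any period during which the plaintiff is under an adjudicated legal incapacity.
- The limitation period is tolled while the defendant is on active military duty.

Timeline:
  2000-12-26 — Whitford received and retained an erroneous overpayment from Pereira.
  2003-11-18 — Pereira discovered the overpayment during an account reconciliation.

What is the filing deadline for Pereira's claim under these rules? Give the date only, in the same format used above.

2008-11-18

Taking the later of the act (2000-12-26) and discovery (2003-11-18), the claim accrued on 2003-11-18.
Adding the 5 years base period to 2003-11-18 gives a deadline of 2008-11-18, before any tolling.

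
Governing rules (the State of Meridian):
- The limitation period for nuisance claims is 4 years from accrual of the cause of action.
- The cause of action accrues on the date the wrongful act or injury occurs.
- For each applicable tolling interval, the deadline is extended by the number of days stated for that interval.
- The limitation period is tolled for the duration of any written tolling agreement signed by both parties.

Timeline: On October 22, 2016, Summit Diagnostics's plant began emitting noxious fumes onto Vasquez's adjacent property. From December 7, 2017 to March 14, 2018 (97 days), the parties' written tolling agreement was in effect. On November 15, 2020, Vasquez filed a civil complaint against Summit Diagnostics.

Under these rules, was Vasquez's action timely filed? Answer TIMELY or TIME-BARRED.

TIMELY

The limitation period began to run on October 22, 2016.
4 years from October 22, 2016 is October 22, 2020.
The written tolling agreement from December 7, 2017 to March 14, 2018 tolled the period for 97 days, extending the deadline to January 27, 2021.
The November 15, 2020 filing precedes the January 27, 2021 deadline; the claim is timely.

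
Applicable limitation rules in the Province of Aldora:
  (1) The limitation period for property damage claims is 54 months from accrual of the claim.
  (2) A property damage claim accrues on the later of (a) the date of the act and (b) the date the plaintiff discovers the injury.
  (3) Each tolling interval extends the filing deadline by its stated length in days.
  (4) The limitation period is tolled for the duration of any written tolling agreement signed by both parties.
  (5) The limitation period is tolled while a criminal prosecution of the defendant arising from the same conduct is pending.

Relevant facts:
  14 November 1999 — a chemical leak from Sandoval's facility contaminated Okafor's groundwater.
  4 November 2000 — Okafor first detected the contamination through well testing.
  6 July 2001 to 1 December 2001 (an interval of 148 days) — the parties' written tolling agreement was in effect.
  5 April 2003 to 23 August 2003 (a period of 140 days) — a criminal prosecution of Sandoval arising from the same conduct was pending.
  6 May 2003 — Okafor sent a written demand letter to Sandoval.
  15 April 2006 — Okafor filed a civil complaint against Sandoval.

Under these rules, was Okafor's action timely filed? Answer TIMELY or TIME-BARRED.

Taking the later of the act (14 November 1999) and discovery (4 November 2000), the claim accrued on 4 November 2000.
Adding the 54 months base period to 4 November 2000 gives a deadline of 4 May 2005, before any tolling.
The written tolling agreement from 6 July 2001 to 1 December 2001 tolled the period for 148 days, extending the deadline to 29 September 2005.
Because the pending criminal prosecution ran from 5 April 2003 to 23 August 2003, the deadline is extended by 140 days to 16 February 2006.
None of the other events listed affects the running of the period under the stated rules.
Okafor filed on 15 April 2006, after the 16 February 2006 deadline, so the action is time-barred.

TIME-BARRED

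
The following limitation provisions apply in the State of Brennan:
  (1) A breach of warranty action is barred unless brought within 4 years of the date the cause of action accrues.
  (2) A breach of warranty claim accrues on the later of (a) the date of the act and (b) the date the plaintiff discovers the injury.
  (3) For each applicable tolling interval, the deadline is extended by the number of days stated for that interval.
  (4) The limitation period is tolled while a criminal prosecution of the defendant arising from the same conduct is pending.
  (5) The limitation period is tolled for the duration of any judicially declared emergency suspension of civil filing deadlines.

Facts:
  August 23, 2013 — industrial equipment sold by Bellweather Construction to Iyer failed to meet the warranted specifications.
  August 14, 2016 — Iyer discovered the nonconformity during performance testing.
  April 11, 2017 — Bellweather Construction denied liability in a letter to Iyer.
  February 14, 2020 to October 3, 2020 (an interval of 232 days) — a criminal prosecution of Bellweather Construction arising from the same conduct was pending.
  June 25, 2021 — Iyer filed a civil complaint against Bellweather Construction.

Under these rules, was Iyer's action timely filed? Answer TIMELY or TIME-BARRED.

The claim accrued on August 14, 2016 — the later of the August 23, 2013 act and the August 14, 2016 discovery.
4 years from August 14, 2016 is August 14, 2020.
Because the pending criminal prosecution ran from February 14, 2020 to October 3, 2020, the deadline is extended by 232 days to April 3, 2021.
Nothing else in the chronology tolls or restarts the period.
Filing on June 25, 2021 missed the April 3, 2021 deadline — the action is time-barred.

TIME-BARRED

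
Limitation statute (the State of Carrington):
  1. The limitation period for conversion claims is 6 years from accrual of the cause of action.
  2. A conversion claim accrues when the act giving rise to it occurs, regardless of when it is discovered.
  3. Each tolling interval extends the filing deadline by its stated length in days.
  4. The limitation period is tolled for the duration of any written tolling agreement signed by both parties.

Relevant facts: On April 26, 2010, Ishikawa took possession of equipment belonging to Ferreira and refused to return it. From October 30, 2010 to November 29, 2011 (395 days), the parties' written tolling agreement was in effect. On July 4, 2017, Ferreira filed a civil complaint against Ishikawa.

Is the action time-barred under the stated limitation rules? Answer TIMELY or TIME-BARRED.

TIME-BARRED

The claim accrued on April 26, 2010, when the wrongful act occurred.
Adding the 6 years base period to April 26, 2010 gives a deadline of April 26, 2016, before any tolling.
The written tolling agreement from October 30, 2010 to November 29, 2011 tolled the period for 395 days, extending the deadline to May 26, 2017.
Filing on July 4, 2017 missed the May 26, 2017 deadline — the action is time-barred.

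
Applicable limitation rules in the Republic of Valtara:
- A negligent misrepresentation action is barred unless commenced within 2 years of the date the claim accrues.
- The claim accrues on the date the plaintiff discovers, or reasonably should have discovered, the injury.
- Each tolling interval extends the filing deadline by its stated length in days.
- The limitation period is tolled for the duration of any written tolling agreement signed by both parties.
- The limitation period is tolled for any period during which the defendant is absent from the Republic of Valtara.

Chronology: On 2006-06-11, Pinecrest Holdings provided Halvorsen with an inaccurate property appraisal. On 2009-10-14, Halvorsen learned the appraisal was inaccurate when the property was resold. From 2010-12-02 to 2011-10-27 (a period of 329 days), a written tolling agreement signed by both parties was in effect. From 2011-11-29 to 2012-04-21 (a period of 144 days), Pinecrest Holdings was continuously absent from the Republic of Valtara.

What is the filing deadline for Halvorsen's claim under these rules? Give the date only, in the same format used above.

Accrual is tied to discovery, so the period began on 2009-10-14 rather than on 2006-06-11 when the act occurred.
2 years from 2009-10-14 is 2011-10-14.
The written tolling agreement from 2010-12-02 to 2011-10-27 tolled the period for 329 days, extending the deadline to 2012-09-07.
The period was tolled for 144 days by the defendant's absence from the jurisdiction (2011-11-29 to 2012-04-21), pushing the deadline to 2013-01-29.

2013-01-29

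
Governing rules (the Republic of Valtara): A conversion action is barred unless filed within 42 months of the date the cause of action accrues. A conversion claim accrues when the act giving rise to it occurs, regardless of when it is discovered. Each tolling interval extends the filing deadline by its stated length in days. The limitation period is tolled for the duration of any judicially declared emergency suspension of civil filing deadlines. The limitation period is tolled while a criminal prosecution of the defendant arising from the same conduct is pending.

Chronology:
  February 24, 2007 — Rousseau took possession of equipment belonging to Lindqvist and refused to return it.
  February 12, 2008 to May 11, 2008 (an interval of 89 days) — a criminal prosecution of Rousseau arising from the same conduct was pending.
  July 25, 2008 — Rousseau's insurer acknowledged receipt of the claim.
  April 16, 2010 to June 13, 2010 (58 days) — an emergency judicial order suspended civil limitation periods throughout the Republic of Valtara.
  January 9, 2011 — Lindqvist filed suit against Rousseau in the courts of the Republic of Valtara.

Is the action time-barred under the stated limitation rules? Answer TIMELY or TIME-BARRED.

The cause of action accrued on February 24, 2007, the date of the act.
42 months from February 24, 2007 is August 24, 2010.
The pending criminal prosecution from February 12, 2008 to May 11, 2008 tolled the period for 89 days, extending the deadline to November 21, 2010.
The period was tolled for 58 days by the emergency suspension of filing deadlines (April 16, 2010 to June 13, 2010), pushing the deadline to January 18, 2011.
None of the other events listed affects the running of the period under the stated rules.
Lindqvist filed on January 9, 2011, before the January 18, 2011 deadline, so the action is timely.

TIMELY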